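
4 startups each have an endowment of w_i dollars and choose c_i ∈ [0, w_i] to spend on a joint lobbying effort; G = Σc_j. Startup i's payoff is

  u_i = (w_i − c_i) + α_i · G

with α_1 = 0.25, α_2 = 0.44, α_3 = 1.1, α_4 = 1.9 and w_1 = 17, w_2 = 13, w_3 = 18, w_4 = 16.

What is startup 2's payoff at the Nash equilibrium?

27.96

∂u_i/∂c_i = α_i − 1, so startup i contributes w_i if α_i > 1, else 0.
α_i > 1 for i ∈ {3, 4}; NE contributions (0, 0, 18, 16), G = 34.
u_2 = (13 − 0) + 0.44·34 = 27.96.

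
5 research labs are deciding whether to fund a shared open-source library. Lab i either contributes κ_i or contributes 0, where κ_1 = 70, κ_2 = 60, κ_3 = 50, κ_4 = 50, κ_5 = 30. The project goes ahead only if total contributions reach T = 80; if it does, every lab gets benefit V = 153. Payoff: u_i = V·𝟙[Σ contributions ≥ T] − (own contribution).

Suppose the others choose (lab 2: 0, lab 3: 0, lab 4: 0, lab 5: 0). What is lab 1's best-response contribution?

Others' total = 0. Even contributing 70 gives 70 < 80: no benefit either way.
Best response: 0.

0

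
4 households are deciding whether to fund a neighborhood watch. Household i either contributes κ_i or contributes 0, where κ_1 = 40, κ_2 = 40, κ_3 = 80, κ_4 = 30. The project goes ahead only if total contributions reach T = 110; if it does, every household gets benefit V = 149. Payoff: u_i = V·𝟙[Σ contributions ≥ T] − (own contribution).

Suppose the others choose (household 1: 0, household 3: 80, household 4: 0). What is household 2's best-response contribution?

40

Others' total = 80. Contributing 40 brings total to 120 ≥ 110: gain V − κ_2 = 109.
Best response: 40.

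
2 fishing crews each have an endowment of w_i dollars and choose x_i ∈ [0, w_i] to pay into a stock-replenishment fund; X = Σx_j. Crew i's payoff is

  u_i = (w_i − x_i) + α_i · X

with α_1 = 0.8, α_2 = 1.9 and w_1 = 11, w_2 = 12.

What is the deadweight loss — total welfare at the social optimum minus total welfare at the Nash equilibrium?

∂u_i/∂x_i = α_i − 1, so crew i contributes w_i if α_i > 1, else 0.
α_i > 1 for i ∈ {2}; NE contributions (0, 12), X = 12.
W^NE = Σw_i − X^NE + (Σα_i)·X^NE = 23 + 1.7·12 = 43.4.
Planner: ∂(Σu_j)/∂x_i = Σα_j − 1 = 1.7 > 0, so everyone contributes w_i; X^SO = 23, W^SO = 23 + 1.7·23 = 62.1.
Deadweight loss = 18.7.

18.7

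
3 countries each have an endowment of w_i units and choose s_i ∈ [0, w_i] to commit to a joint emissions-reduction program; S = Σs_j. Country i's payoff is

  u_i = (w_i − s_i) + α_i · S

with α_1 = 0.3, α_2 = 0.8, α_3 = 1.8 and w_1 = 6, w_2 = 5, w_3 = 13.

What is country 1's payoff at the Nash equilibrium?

9.9

∂u_i/∂s_i = α_i − 1, so country i contributes w_i if α_i > 1, else 0.
α_i > 1 for i ∈ {3}; NE contributions (0, 0, 13), S = 13.
u_1 = (6 − 0) + 0.3·13 = 9.9.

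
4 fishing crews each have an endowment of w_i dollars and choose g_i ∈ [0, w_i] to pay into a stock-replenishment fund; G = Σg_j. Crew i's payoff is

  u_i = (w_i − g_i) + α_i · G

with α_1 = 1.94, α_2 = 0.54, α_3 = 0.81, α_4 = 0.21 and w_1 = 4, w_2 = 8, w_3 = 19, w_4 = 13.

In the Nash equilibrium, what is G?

∂u_i/∂g_i = α_i − 1, so crew i contributes w_i if α_i > 1, else 0.
α_i > 1 for i ∈ {1}; NE contributions (4, 0, 0, 0), G = 4.

4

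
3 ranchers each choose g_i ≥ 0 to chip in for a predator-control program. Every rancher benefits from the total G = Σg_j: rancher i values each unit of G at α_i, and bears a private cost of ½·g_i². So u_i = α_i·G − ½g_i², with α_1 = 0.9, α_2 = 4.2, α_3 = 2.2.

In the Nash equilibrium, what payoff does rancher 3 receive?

13.64

Rancher i's FOC: ∂u_i/∂g_i = α_i − g_i = 0, so g_i* = α_i.
NE contributions = (0.9, 4.2, 2.2); G = 7.3.
u_3 = α_3·G − ½·(g_3)² = 2.2·7.3 − ½·2.2² = 13.64.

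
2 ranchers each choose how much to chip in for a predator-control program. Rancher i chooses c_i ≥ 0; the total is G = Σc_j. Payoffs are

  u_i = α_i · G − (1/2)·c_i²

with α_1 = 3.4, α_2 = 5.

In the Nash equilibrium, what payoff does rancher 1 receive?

Rancher i's FOC: ∂u_i/∂c_i = α_i − c_i = 0, so c_i* = α_i.
NE contributions = (3.4, 5); G = 8.4.
u_1 = α_1·G − ½·(c_1)² = 3.4·8.4 − ½·3.4² = 22.78.

22.78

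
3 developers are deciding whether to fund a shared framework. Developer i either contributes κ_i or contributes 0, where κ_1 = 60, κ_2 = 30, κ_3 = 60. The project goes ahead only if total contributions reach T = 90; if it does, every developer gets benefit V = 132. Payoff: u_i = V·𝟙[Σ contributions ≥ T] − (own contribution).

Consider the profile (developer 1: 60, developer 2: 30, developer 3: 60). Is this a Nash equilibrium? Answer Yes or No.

Total = 150 ≥ 90: provided.
Developer 1 (pledges 60, payoff 72): dropping to 0 → total 90, payoff 132. Profitable deviation.

No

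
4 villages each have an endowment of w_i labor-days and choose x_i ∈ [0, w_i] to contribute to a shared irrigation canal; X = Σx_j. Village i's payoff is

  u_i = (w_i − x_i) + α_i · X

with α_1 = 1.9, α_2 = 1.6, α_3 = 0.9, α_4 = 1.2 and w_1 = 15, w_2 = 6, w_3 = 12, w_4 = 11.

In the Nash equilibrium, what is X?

∂u_i/∂x_i = α_i − 1, so village i contributes w_i if α_i > 1, else 0.
α_i > 1 for i ∈ {1, 2, 4}; NE contributions (15, 6, 0, 11), X = 32.

32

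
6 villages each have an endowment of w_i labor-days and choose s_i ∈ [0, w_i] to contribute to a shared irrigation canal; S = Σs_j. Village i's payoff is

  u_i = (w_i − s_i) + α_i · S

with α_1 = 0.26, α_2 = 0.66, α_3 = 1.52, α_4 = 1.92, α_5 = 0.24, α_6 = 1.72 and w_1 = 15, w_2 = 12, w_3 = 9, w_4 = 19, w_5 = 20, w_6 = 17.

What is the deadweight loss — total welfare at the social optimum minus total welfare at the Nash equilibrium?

250.04

∂u_i/∂s_i = α_i − 1, so village i contributes w_i if α_i > 1, else 0.
α_i > 1 for i ∈ {3, 4, 6}; NE contributions (0, 0, 9, 19, 0, 17), S = 45.
W^NE = Σw_i − S^NE + (Σα_i)·S^NE = 92 + 5.32·45 = 331.4.
Planner: ∂(Σu_j)/∂s_i = Σα_j − 1 = 5.32 > 0, so everyone contributes w_i; S^SO = 92, W^SO = 92 + 5.32·92 = 581.44.
Deadweight loss = 250.04.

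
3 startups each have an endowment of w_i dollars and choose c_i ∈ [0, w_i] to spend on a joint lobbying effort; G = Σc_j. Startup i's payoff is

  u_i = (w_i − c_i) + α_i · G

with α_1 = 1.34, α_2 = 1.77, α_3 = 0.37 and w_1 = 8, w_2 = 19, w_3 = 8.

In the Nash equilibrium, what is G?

∂u_i/∂c_i = α_i − 1, so startup i contributes w_i if α_i > 1, else 0.
α_i > 1 for i ∈ {1, 2}; NE contributions (8, 19, 0), G = 27.

27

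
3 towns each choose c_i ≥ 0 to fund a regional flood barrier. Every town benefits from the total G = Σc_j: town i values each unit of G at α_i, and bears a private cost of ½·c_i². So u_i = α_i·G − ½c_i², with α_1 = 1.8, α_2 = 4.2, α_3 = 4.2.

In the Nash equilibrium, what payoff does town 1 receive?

Town i's FOC: ∂u_i/∂c_i = α_i − c_i = 0, so c_i* = α_i.
NE contributions = (1.8, 4.2, 4.2); G = 10.2.
u_1 = α_1·G − ½·(c_1)² = 1.8·10.2 − ½·1.8² = 16.74.

16.74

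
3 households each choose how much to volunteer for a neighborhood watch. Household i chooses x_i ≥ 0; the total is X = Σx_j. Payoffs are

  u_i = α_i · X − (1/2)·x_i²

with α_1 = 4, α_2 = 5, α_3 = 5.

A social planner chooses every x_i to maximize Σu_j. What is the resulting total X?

42

Planner FOC: ∂(Σu_j)/∂x_i = (Σα_j) − x_i = 0, so x_i^SO = Σα_j = 14 for every i; X^SO = 42.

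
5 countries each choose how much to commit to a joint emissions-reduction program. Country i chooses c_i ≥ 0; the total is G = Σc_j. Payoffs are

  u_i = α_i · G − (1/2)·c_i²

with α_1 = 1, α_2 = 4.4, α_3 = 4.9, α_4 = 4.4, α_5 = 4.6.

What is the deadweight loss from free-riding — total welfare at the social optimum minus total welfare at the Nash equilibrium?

601.18

Country i's FOC: ∂u_i/∂c_i = α_i − c_i = 0, so c_i* = α_i.
NE contributions = (1, 4.4, 4.9, 4.4, 4.6); G = 19.3.
W^NE = (Σα)·G − ½Σα_i² = 19.3² − ½·84.89 = 330.045.
Planner sets c_i = Σα_j = 19.3 for every i, so G^SO = 5·19.3 = 96.5.
W^SO = (Σα)·G^SO − ½·5·(Σα)² = (5/2)·19.3² = 931.225.
Deadweight loss = W^SO − W^NE = 601.18.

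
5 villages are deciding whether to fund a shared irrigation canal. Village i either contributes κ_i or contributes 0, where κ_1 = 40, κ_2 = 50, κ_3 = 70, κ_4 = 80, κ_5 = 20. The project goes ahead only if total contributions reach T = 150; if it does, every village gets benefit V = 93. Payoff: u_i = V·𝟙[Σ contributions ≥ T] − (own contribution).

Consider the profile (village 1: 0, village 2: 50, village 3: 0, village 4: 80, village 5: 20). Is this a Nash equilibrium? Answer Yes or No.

Total = 150 ≥ 150: provided.
Village 1 (pledges 0, payoff 93): pledging 40 → total 190, payoff 53. No gain.
Village 2 (pledges 50, payoff 43): dropping to 0 → total 100, payoff 0. No gain.
Village 3 (pledges 0, payoff 93): pledging 70 → total 220, payoff 23. No gain.
Village 4 (pledges 80, payoff 13): dropping to 0 → total 70, payoff 0. No gain.
Village 5 (pledges 20, payoff 73): dropping to 0 → total 130, payoff 0. No gain.

Yes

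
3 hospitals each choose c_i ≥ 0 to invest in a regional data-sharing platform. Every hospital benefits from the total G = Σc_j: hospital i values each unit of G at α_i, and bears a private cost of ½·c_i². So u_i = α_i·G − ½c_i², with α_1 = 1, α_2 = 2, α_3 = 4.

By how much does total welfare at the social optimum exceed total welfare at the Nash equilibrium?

Hospital i's FOC: ∂u_i/∂c_i = α_i − c_i = 0, so c_i* = α_i.
NE contributions = (1, 2, 4); G = 7.
W^NE = (Σα)·G − ½Σα_i² = 7² − ½·21 = 38.5.
Planner sets c_i = Σα_j = 7 for every i, so G^SO = 3·7 = 21.
W^SO = (Σα)·G^SO − ½·3·(Σα)² = (3/2)·7² = 73.5.
Deadweight loss = W^SO − W^NE = 35.

35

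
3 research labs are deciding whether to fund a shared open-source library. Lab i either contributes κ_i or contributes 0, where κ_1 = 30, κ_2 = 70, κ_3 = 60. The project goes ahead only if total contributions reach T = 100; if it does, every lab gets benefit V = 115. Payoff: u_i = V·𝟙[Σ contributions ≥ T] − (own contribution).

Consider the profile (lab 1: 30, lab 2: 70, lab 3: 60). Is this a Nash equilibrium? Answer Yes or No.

Total = 160 ≥ 100: provided.
Lab 1 (pledges 30, payoff 85): dropping to 0 → total 130, payoff 115. Profitable deviation.

No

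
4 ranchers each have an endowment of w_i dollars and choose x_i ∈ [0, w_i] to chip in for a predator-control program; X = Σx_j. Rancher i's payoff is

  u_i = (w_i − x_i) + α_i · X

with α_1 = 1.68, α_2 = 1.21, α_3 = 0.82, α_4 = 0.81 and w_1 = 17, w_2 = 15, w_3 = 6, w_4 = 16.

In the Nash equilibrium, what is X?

∂u_i/∂x_i = α_i − 1, so rancher i contributes w_i if α_i > 1, else 0.
α_i > 1 for i ∈ {1, 2}; NE contributions (17, 15, 0, 0), X = 32.

32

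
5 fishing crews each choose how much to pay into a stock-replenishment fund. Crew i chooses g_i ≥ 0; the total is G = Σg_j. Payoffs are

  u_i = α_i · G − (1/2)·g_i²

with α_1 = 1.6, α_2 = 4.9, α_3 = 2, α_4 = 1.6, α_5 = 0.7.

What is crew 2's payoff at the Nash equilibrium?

Crew i's FOC: ∂u_i/∂g_i = α_i − g_i = 0, so g_i* = α_i.
NE contributions = (1.6, 4.9, 2, 1.6, 0.7); G = 10.8.
u_2 = α_2·G − ½·(g_2)² = 4.9·10.8 − ½·4.9² = 40.915.

40.915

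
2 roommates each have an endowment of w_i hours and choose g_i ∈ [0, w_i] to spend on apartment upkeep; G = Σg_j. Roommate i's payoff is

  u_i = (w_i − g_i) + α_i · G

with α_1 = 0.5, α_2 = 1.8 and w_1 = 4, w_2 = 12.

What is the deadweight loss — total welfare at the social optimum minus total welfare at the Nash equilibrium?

∂u_i/∂g_i = α_i − 1, so roommate i contributes w_i if α_i > 1, else 0.
α_i > 1 for i ∈ {2}; NE contributions (0, 12), G = 12.
W^NE = Σw_i − G^NE + (Σα_i)·G^NE = 16 + 1.3·12 = 31.6.
Planner: ∂(Σu_j)/∂g_i = Σα_j − 1 = 1.3 > 0, so everyone contributes w_i; G^SO = 16, W^SO = 16 + 1.3·16 = 36.8.
Deadweight loss = 5.2.

5.2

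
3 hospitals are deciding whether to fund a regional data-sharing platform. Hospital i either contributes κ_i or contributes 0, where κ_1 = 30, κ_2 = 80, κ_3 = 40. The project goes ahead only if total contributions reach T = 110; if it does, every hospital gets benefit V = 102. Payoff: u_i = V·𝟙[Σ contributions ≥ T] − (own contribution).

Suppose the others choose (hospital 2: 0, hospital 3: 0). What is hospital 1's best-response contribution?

Others' total = 0. Even contributing 30 gives 30 < 110: no benefit either way.
Best response: 0.

0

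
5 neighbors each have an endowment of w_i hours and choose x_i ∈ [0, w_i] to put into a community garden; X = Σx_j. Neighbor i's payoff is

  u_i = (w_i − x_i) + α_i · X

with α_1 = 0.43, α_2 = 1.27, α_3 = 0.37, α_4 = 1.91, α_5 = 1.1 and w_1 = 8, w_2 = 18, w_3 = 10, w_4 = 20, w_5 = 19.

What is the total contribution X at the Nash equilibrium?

∂u_i/∂x_i = α_i − 1, so neighbor i contributes w_i if α_i > 1, else 0.
α_i > 1 for i ∈ {2, 4, 5}; NE contributions (0, 18, 0, 20, 19), X = 57.

57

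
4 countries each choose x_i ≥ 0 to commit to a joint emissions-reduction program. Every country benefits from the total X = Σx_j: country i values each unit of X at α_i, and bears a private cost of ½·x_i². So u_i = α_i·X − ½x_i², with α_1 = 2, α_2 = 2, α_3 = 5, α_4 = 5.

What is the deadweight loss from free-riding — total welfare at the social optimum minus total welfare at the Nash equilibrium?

225

Country i's FOC: ∂u_i/∂x_i = α_i − x_i = 0, so x_i* = α_i.
NE contributions = (2, 2, 5, 5); X = 14.
W^NE = (Σα)·X − ½Σα_i² = 14² − ½·58 = 167.
Planner sets x_i = Σα_j = 14 for every i, so X^SO = 4·14 = 56.
W^SO = (Σα)·X^SO − ½·4·(Σα)² = (4/2)·14² = 392.
Deadweight loss = W^SO − W^NE = 225.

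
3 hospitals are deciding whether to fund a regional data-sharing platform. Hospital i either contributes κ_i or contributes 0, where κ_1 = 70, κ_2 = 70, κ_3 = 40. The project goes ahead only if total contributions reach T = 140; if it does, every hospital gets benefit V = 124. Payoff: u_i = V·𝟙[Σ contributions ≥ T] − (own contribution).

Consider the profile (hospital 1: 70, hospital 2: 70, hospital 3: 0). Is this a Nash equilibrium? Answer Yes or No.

Yes

Total = 140 ≥ 140: provided.
Hospital 1 (pledges 70, payoff 54): dropping to 0 → total 70, payoff 0. No gain.
Hospital 2 (pledges 70, payoff 54): dropping to 0 → total 70, payoff 0. No gain.
Hospital 3 (pledges 0, payoff 124): pledging 40 → total 180, payoff 84. No gain.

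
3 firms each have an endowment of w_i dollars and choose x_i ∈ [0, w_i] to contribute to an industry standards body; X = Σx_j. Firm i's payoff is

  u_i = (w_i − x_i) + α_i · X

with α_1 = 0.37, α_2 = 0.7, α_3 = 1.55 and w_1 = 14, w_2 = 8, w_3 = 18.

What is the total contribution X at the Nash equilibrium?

18

∂u_i/∂x_i = α_i − 1, so firm i contributes w_i if α_i > 1, else 0.
α_i > 1 for i ∈ {3}; NE contributions (0, 0, 18), X = 18.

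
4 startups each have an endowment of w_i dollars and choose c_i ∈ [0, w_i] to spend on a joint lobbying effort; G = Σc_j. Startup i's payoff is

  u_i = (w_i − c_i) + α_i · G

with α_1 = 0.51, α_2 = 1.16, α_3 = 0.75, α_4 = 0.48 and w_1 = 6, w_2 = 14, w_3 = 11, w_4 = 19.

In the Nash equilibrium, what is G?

∂u_i/∂c_i = α_i − 1, so startup i contributes w_i if α_i > 1, else 0.
α_i > 1 for i ∈ {2}; NE contributions (0, 14, 0, 0), G = 14.

14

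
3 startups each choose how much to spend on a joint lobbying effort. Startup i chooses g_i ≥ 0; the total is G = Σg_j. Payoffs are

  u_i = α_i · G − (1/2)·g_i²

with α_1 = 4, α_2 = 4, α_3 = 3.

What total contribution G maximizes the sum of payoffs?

33

Planner FOC: ∂(Σu_j)/∂g_i = (Σα_j) − g_i = 0, so g_i^SO = Σα_j = 11 for every i; G^SO = 33.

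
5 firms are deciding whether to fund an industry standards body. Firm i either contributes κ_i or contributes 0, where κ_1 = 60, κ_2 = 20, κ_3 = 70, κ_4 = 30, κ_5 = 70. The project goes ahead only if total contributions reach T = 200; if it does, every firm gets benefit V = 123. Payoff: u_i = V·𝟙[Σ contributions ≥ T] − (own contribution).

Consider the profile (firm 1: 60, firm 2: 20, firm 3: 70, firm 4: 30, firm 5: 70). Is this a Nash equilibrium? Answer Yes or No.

No

Total = 250 ≥ 200: provided.
Firm 1 (pledges 60, payoff 63): dropping to 0 → total 190, payoff 0. No gain.
Firm 2 (pledges 20, payoff 103): dropping to 0 → total 230, payoff 123. Profitable deviation.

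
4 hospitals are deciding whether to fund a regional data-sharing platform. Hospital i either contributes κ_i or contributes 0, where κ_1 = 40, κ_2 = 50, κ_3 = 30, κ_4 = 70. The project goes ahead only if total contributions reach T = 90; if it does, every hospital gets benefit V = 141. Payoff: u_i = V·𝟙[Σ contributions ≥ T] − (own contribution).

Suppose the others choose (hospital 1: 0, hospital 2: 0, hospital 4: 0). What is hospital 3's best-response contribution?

0

Others' total = 0. Even contributing 30 gives 30 < 90: no benefit either way.
Best response: 0.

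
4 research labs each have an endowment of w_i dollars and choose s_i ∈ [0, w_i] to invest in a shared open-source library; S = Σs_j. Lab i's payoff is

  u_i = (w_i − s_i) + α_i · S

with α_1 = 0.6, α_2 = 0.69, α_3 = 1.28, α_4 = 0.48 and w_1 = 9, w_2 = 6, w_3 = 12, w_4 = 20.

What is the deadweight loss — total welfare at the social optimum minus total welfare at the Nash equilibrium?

∂u_i/∂s_i = α_i − 1, so lab i contributes w_i if α_i > 1, else 0.
α_i > 1 for i ∈ {3}; NE contributions (0, 0, 12, 0), S = 12.
W^NE = Σw_i − S^NE + (Σα_i)·S^NE = 47 + 2.05·12 = 71.6.
Planner: ∂(Σu_j)/∂s_i = Σα_j − 1 = 2.05 > 0, so everyone contributes w_i; S^SO = 47, W^SO = 47 + 2.05·47 = 143.35.
Deadweight loss = 71.75.

71.75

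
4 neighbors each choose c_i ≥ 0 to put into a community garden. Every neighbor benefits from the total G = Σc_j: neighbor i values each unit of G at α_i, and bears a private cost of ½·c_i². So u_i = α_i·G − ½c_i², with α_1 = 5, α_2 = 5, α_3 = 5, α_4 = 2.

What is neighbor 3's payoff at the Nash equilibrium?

Neighbor i's FOC: ∂u_i/∂c_i = α_i − c_i = 0, so c_i* = α_i.
NE contributions = (5, 5, 5, 2); G = 17.
u_3 = α_3·G − ½·(c_3)² = 5·17 − ½·5² = 72.5.

72.5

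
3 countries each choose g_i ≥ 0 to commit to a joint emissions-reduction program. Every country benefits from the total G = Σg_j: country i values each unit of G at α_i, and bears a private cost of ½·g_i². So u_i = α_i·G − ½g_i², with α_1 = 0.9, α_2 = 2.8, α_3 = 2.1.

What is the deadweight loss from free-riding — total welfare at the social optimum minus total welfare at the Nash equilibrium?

Country i's FOC: ∂u_i/∂g_i = α_i − g_i = 0, so g_i* = α_i.
NE contributions = (0.9, 2.8, 2.1); G = 5.8.
W^NE = (Σα)·G − ½Σα_i² = 5.8² − ½·13.06 = 27.11.
Planner sets g_i = Σα_j = 5.8 for every i, so G^SO = 3·5.8 = 17.4.
W^SO = (Σα)·G^SO − ½·3·(Σα)² = (3/2)·5.8² = 50.46.
Deadweight loss = W^SO − W^NE = 23.35.

23.35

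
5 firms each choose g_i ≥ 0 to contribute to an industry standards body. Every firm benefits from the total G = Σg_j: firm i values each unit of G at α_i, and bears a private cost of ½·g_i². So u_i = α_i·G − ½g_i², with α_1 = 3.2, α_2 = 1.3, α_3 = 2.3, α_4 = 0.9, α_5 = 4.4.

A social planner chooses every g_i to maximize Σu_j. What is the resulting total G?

60.5

Planner FOC: ∂(Σu_j)/∂g_i = (Σα_j) − g_i = 0, so g_i^SO = Σα_j = 12.1 for every i; G^SO = 60.5.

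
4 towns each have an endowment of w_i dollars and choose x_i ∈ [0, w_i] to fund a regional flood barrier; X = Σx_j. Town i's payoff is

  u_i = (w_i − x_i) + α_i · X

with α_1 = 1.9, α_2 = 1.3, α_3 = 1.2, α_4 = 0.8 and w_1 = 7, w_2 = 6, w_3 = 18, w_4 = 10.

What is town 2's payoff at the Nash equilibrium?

40.3

∂u_i/∂x_i = α_i − 1, so town i contributes w_i if α_i > 1, else 0.
α_i > 1 for i ∈ {1, 2, 3}; NE contributions (7, 6, 18, 0), X = 31.
u_2 = (6 − 6) + 1.3·31 = 40.3.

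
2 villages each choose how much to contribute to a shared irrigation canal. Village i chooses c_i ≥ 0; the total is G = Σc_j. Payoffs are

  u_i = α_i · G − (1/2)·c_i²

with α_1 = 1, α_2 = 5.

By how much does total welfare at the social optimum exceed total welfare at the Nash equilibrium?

13

Village i's FOC: ∂u_i/∂c_i = α_i − c_i = 0, so c_i* = α_i.
NE contributions = (1, 5); G = 6.
W^NE = (Σα)·G − ½Σα_i² = 6² − ½·26 = 23.
Planner sets c_i = Σα_j = 6 for every i, so G^SO = 2·6 = 12.
W^SO = (Σα)·G^SO − ½·2·(Σα)² = (2/2)·6² = 36.
Deadweight loss = W^SO − W^NE = 13.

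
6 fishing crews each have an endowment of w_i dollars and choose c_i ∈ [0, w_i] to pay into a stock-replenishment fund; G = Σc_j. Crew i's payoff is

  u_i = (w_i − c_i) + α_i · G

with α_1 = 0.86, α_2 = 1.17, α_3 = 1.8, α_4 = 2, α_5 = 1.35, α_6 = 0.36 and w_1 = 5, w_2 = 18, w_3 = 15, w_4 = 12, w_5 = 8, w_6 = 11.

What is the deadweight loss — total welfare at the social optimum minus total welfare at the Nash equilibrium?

104.64

∂u_i/∂c_i = α_i − 1, so crew i contributes w_i if α_i > 1, else 0.
α_i > 1 for i ∈ {2, 3, 4, 5}; NE contributions (0, 18, 15, 12, 8, 0), G = 53.
W^NE = Σw_i − G^NE + (Σα_i)·G^NE = 69 + 6.54·53 = 415.62.
Planner: ∂(Σu_j)/∂c_i = Σα_j − 1 = 6.54 > 0, so everyone contributes w_i; G^SO = 69, W^SO = 69 + 6.54·69 = 520.26.
Deadweight loss = 104.64.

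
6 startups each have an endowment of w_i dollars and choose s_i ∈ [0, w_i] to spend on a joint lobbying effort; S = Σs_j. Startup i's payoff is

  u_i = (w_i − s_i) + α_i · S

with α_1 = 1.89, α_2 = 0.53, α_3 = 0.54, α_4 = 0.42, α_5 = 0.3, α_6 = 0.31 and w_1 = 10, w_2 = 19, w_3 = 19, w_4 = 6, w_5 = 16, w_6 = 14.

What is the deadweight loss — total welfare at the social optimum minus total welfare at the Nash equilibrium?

221.26

∂u_i/∂s_i = α_i − 1, so startup i contributes w_i if α_i > 1, else 0.
α_i > 1 for i ∈ {1}; NE contributions (10, 0, 0, 0, 0, 0), S = 10.
W^NE = Σw_i − S^NE + (Σα_i)·S^NE = 84 + 2.99·10 = 113.9.
Planner: ∂(Σu_j)/∂s_i = Σα_j − 1 = 2.99 > 0, so everyone contributes w_i; S^SO = 84, W^SO = 84 + 2.99·84 = 335.16.
Deadweight loss = 221.26.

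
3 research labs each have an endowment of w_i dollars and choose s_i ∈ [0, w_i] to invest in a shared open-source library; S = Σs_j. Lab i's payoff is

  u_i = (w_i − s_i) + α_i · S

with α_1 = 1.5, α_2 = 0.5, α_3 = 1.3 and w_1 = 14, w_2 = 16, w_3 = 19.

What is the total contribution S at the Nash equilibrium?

33

∂u_i/∂s_i = α_i − 1, so lab i contributes w_i if α_i > 1, else 0.
α_i > 1 for i ∈ {1, 3}; NE contributions (14, 0, 19), S = 33.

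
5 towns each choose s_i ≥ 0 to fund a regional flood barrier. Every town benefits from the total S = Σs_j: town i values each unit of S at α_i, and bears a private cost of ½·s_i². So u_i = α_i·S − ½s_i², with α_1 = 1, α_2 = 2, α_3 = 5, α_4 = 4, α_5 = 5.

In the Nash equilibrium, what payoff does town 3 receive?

Town i's FOC: ∂u_i/∂s_i = α_i − s_i = 0, so s_i* = α_i.
NE contributions = (1, 2, 5, 4, 5); S = 17.
u_3 = α_3·S − ½·(s_3)² = 5·17 − ½·5² = 72.5.

72.5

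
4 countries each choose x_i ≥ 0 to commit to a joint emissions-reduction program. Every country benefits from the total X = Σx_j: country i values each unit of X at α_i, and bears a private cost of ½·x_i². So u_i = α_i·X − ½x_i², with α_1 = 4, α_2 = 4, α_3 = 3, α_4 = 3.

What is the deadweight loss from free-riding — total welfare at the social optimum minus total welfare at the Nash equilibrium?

221

Country i's FOC: ∂u_i/∂x_i = α_i − x_i = 0, so x_i* = α_i.
NE contributions = (4, 4, 3, 3); X = 14.
W^NE = (Σα)·X − ½Σα_i² = 14² − ½·50 = 171.
Planner sets x_i = Σα_j = 14 for every i, so X^SO = 4·14 = 56.
W^SO = (Σα)·X^SO − ½·4·(Σα)² = (4/2)·14² = 392.
Deadweight loss = W^SO − W^NE = 221.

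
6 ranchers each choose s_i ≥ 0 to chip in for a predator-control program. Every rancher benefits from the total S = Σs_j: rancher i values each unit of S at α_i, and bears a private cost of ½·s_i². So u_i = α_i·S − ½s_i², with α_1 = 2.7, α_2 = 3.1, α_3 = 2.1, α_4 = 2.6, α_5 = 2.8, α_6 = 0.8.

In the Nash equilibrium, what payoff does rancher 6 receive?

10.96

Rancher i's FOC: ∂u_i/∂s_i = α_i − s_i = 0, so s_i* = α_i.
NE contributions = (2.7, 3.1, 2.1, 2.6, 2.8, 0.8); S = 14.1.
u_6 = α_6·S − ½·(s_6)² = 0.8·14.1 − ½·0.8² = 10.96.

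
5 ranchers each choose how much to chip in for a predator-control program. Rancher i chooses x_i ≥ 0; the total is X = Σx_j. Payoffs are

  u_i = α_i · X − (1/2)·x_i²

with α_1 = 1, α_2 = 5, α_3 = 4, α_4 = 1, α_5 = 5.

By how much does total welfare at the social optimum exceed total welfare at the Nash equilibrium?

Rancher i's FOC: ∂u_i/∂x_i = α_i − x_i = 0, so x_i* = α_i.
NE contributions = (1, 5, 4, 1, 5); X = 16.
W^NE = (Σα)·X − ½Σα_i² = 16² − ½·68 = 222.
Planner sets x_i = Σα_j = 16 for every i, so X^SO = 5·16 = 80.
W^SO = (Σα)·X^SO − ½·5·(Σα)² = (5/2)·16² = 640.
Deadweight loss = W^SO − W^NE = 418.

418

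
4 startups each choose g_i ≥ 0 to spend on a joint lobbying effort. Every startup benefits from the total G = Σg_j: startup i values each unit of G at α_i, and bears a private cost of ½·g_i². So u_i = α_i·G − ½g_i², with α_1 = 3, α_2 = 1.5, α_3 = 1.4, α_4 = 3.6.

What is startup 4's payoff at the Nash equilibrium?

27.72

Startup i's FOC: ∂u_i/∂g_i = α_i − g_i = 0, so g_i* = α_i.
NE contributions = (3, 1.5, 1.4, 3.6); G = 9.5.
u_4 = α_4·G − ½·(g_4)² = 3.6·9.5 − ½·3.6² = 27.72.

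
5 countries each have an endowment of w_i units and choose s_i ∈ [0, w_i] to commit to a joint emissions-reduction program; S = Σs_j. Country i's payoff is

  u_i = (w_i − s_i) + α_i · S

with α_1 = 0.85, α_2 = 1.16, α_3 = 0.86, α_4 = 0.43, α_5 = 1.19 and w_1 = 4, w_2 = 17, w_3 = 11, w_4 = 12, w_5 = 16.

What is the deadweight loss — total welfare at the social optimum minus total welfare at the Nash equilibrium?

94.23

∂u_i/∂s_i = α_i − 1, so country i contributes w_i if α_i > 1, else 0.
α_i > 1 for i ∈ {2, 5}; NE contributions (0, 17, 0, 0, 16), S = 33.
W^NE = Σw_i − S^NE + (Σα_i)·S^NE = 60 + 3.49·33 = 175.17.
Planner: ∂(Σu_j)/∂s_i = Σα_j − 1 = 3.49 > 0, so everyone contributes w_i; S^SO = 60, W^SO = 60 + 3.49·60 = 269.4.
Deadweight loss = 94.23.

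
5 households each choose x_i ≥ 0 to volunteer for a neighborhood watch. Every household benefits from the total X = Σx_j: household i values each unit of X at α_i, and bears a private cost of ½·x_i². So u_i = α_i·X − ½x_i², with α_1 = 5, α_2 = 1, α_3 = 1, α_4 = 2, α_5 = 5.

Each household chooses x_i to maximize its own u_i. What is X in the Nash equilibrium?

14

Household i's FOC: ∂u_i/∂x_i = α_i − x_i = 0, so x_i* = α_i.
NE contributions = (5, 1, 1, 2, 5); X = 14.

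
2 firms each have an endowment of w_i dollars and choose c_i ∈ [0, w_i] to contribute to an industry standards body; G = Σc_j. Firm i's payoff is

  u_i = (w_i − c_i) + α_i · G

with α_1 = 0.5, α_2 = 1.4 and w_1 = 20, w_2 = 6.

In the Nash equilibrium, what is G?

∂u_i/∂c_i = α_i − 1, so firm i contributes w_i if α_i > 1, else 0.
α_i > 1 for i ∈ {2}; NE contributions (0, 6), G = 6.

6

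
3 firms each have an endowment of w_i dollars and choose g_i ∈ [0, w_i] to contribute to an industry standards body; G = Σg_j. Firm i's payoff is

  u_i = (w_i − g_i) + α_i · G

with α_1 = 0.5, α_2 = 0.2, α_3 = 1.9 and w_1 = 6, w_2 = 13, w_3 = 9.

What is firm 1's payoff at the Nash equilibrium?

10.5

∂u_i/∂g_i = α_i − 1, so firm i contributes w_i if α_i > 1, else 0.
α_i > 1 for i ∈ {3}; NE contributions (0, 0, 9), G = 9.
u_1 = (6 − 0) + 0.5·9 = 10.5.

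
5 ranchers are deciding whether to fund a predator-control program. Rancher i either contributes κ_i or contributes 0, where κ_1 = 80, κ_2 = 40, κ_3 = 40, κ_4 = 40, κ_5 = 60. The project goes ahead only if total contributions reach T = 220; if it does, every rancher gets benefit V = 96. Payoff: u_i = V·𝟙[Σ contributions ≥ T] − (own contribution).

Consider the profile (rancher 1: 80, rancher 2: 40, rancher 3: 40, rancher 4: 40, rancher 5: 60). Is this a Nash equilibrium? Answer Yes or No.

No

Total = 260 ≥ 220: provided.
Rancher 1 (pledges 80, payoff 16): dropping to 0 → total 180, payoff 0. No gain.
Rancher 2 (pledges 40, payoff 56): dropping to 0 → total 220, payoff 96. Profitable deviation.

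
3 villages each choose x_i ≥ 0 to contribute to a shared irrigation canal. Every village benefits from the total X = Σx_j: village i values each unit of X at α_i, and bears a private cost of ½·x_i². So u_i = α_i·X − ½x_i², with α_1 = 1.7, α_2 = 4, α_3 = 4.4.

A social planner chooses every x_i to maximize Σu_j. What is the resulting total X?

Planner FOC: ∂(Σu_j)/∂x_i = (Σα_j) − x_i = 0, so x_i^SO = Σα_j = 10.1 for every i; X^SO = 30.3.

30.3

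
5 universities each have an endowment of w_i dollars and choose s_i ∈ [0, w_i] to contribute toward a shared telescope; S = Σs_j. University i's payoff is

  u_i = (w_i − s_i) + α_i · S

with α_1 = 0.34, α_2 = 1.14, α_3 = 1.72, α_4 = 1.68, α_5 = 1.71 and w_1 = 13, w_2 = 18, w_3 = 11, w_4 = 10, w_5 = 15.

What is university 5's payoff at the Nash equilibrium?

∂u_i/∂s_i = α_i − 1, so university i contributes w_i if α_i > 1, else 0.
α_i > 1 for i ∈ {2, 3, 4, 5}; NE contributions (0, 18, 11, 10, 15), S = 54.
u_5 = (15 − 15) + 1.71·54 = 92.34.

92.34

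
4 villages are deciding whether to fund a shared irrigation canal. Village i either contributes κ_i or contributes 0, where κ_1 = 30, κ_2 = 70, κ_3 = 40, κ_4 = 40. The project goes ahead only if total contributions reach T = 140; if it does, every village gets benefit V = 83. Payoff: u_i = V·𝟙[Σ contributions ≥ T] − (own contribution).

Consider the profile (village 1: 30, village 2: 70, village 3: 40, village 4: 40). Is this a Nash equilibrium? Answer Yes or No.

Total = 180 ≥ 140: provided.
Village 1 (pledges 30, payoff 53): dropping to 0 → total 150, payoff 83. Profitable deviation.

No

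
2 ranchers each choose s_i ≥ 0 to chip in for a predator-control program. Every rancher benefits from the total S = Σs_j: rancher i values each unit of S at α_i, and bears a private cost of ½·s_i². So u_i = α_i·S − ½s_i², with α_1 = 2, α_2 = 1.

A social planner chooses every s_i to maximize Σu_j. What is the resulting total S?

Planner FOC: ∂(Σu_j)/∂s_i = (Σα_j) − s_i = 0, so s_i^SO = Σα_j = 3 for every i; S^SO = 6.

6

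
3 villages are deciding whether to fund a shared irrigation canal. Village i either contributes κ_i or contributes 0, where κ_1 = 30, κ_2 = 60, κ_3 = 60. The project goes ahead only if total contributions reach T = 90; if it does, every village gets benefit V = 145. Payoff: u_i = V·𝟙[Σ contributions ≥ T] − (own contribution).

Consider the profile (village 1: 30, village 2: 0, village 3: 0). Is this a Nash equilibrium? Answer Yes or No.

No

Total = 30 < 90: not provided.
Village 1 (pledges 30, payoff -30): dropping to 0 → total 0, payoff 0. Profitable deviation.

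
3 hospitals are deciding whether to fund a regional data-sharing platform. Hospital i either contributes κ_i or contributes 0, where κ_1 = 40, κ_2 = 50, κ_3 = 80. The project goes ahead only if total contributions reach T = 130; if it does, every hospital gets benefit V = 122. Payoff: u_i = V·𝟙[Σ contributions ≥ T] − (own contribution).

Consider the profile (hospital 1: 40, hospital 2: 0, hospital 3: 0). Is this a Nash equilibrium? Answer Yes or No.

Total = 40 < 130: not provided.
Hospital 1 (pledges 40, payoff -40): dropping to 0 → total 0, payoff 0. Profitable deviation.

No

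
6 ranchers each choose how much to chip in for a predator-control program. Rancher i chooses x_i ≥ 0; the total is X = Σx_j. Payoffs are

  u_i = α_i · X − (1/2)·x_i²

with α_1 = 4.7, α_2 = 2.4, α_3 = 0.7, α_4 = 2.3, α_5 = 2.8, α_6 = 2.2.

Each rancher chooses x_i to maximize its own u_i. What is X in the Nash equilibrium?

15.1

Rancher i's FOC: ∂u_i/∂x_i = α_i − x_i = 0, so x_i* = α_i.
NE contributions = (4.7, 2.4, 0.7, 2.3, 2.8, 2.2); X = 15.1.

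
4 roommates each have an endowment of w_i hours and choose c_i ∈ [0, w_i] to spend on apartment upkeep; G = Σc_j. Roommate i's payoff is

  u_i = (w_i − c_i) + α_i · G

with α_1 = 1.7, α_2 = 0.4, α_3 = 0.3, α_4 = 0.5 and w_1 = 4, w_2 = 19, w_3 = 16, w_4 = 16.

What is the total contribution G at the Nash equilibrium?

4

∂u_i/∂c_i = α_i − 1, so roommate i contributes w_i if α_i > 1, else 0.
α_i > 1 for i ∈ {1}; NE contributions (4, 0, 0, 0), G = 4.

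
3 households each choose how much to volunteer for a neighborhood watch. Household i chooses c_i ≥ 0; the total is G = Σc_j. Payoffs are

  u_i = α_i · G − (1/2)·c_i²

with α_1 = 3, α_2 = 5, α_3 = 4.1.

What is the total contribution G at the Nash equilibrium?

12.1

Household i's FOC: ∂u_i/∂c_i = α_i − c_i = 0, so c_i* = α_i.
NE contributions = (3, 5, 4.1); G = 12.1.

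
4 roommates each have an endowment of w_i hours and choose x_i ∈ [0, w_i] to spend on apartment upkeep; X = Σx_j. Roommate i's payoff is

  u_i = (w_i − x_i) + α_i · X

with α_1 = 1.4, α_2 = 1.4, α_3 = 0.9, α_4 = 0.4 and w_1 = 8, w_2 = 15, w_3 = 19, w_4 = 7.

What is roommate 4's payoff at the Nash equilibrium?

∂u_i/∂x_i = α_i − 1, so roommate i contributes w_i if α_i > 1, else 0.
α_i > 1 for i ∈ {1, 2}; NE contributions (8, 15, 0, 0), X = 23.
u_4 = (7 − 0) + 0.4·23 = 16.2.

16.2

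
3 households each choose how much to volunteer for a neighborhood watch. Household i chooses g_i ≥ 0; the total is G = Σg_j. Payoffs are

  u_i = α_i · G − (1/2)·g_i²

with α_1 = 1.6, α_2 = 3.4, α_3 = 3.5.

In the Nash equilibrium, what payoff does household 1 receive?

Household i's FOC: ∂u_i/∂g_i = α_i − g_i = 0, so g_i* = α_i.
NE contributions = (1.6, 3.4, 3.5); G = 8.5.
u_1 = α_1·G − ½·(g_1)² = 1.6·8.5 − ½·1.6² = 12.32.

12.32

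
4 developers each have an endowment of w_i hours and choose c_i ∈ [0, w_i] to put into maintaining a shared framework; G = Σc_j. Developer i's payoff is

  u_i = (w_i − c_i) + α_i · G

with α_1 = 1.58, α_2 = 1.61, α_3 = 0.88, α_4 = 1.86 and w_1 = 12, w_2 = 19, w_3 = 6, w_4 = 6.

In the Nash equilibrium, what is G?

37

∂u_i/∂c_i = α_i − 1, so developer i contributes w_i if α_i > 1, else 0.
α_i > 1 for i ∈ {1, 2, 4}; NE contributions (12, 19, 0, 6), G = 37.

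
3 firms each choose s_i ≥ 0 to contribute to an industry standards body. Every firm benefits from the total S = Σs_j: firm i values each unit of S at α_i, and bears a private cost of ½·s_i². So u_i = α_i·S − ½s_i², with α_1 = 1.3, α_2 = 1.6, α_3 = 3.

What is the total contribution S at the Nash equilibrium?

Firm i's FOC: ∂u_i/∂s_i = α_i − s_i = 0, so s_i* = α_i.
NE contributions = (1.3, 1.6, 3); S = 5.9.

5.9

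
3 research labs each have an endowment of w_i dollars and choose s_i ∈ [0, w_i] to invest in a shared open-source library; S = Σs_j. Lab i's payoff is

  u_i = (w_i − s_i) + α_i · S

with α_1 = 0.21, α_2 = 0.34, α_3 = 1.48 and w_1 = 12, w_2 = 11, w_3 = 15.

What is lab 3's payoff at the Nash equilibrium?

22.2

∂u_i/∂s_i = α_i − 1, so lab i contributes w_i if α_i > 1, else 0.
α_i > 1 for i ∈ {3}; NE contributions (0, 0, 15), S = 15.
u_3 = (15 − 15) + 1.48·15 = 22.2.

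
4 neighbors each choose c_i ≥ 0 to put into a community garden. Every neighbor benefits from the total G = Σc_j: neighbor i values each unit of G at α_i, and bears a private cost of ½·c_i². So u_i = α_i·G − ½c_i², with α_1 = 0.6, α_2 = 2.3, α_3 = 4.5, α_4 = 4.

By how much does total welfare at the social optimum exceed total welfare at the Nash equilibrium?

Neighbor i's FOC: ∂u_i/∂c_i = α_i − c_i = 0, so c_i* = α_i.
NE contributions = (0.6, 2.3, 4.5, 4); G = 11.4.
W^NE = (Σα)·G − ½Σα_i² = 11.4² − ½·41.9 = 109.01.
Planner sets c_i = Σα_j = 11.4 for every i, so G^SO = 4·11.4 = 45.6.
W^SO = (Σα)·G^SO − ½·4·(Σα)² = (4/2)·11.4² = 259.92.
Deadweight loss = W^SO − W^NE = 150.91.

150.91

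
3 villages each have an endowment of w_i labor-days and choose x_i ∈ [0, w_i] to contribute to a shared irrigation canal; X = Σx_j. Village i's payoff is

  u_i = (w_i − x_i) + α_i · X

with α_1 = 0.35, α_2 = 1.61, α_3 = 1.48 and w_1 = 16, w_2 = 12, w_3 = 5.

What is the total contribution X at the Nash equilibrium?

∂u_i/∂x_i = α_i − 1, so village i contributes w_i if α_i > 1, else 0.
α_i > 1 for i ∈ {2, 3}; NE contributions (0, 12, 5), X = 17.

17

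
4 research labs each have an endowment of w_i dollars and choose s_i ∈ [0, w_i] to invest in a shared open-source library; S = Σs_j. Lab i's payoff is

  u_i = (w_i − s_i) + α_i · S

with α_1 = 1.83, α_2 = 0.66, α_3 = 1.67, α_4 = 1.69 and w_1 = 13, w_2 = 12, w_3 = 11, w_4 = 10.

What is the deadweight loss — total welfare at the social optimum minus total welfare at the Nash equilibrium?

∂u_i/∂s_i = α_i − 1, so lab i contributes w_i if α_i > 1, else 0.
α_i > 1 for i ∈ {1, 3, 4}; NE contributions (13, 0, 11, 10), S = 34.
W^NE = Σw_i − S^NE + (Σα_i)·S^NE = 46 + 4.85·34 = 210.9.
Planner: ∂(Σu_j)/∂s_i = Σα_j − 1 = 4.85 > 0, so everyone contributes w_i; S^SO = 46, W^SO = 46 + 4.85·46 = 269.1.
Deadweight loss = 58.2.

58.2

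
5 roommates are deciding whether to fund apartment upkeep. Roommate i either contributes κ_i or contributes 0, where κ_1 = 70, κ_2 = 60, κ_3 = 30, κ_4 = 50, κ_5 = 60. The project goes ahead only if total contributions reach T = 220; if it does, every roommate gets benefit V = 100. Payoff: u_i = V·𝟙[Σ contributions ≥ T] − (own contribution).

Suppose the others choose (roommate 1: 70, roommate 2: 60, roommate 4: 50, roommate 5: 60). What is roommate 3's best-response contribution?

Others' total = 240 ≥ 220; contributing adds cost 30 for no extra benefit.
Best response: 0.

0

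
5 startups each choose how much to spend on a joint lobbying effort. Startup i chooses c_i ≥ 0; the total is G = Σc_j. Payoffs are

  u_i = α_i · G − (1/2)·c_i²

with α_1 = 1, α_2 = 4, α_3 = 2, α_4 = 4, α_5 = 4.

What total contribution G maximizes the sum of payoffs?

75

Planner FOC: ∂(Σu_j)/∂c_i = (Σα_j) − c_i = 0, so c_i^SO = Σα_j = 15 for every i; G^SO = 75.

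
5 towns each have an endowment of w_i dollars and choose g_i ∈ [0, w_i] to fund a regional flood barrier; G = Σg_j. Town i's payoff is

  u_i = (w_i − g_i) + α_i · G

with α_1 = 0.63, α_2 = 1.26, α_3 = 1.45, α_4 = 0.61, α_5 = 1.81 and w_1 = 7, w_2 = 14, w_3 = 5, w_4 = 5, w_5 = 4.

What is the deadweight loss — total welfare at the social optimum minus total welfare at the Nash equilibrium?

57.12

∂u_i/∂g_i = α_i − 1, so town i contributes w_i if α_i > 1, else 0.
α_i > 1 for i ∈ {2, 3, 5}; NE contributions (0, 14, 5, 0, 4), G = 23.
W^NE = Σw_i − G^NE + (Σα_i)·G^NE = 35 + 4.76·23 = 144.48.
Planner: ∂(Σu_j)/∂g_i = Σα_j − 1 = 4.76 > 0, so everyone contributes w_i; G^SO = 35, W^SO = 35 + 4.76·35 = 201.6.
Deadweight loss = 57.12.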